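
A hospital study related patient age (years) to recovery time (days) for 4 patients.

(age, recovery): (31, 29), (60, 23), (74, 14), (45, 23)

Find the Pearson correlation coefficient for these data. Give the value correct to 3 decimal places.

-0.935

n = 4, Σx = 210, Σy = 89, Σx² = 12062, Σy² = 2095, Σxy = 4350
nΣxy − ΣxΣy = 17400 − 18690 = -1290
nΣx² − (Σx)² = 48248 − 44100 = 4148; nΣy² − (Σy)² = 8380 − 7921 = 459
r = -1290 / √(4148 × 459) = -1290 / 1379.8304 ≈ -0.935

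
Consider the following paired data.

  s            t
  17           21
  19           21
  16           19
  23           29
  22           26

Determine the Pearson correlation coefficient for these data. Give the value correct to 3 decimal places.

0.961

n = 5, Σs = 97, Σt = 116, Σs² = 1919, Σt² = 2760, Σst = 2299
nΣst − ΣsΣt = 11495 − 11252 = 243
nΣs² − (Σs)² = 9595 − 9409 = 186; nΣt² − (Σt)² = 13800 − 13456 = 344
r = 243 / √(186 × 344) = 243 / 252.9506 ≈ 0.961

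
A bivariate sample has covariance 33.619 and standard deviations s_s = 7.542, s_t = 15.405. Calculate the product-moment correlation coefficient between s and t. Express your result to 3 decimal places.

r = Cov(s,t) / (s_s · s_t) = 33.619 / (7.542 × 15.405)
  = 33.619 / 116.1845 ≈ 0.289

0.289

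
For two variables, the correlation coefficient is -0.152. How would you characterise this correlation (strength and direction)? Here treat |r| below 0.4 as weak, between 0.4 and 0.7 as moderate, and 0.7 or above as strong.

r = -0.152 < 0 so the relationship is negative.
|r| = 0.152, which falls in the weak range.

weak negative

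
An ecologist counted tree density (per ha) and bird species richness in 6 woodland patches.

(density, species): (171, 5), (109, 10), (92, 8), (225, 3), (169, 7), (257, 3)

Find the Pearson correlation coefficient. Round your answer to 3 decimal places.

n = 6, Σx = 1023, Σy = 36, Σx² = 194821, Σy² = 256, Σxy = 5310
nΣxy − ΣxΣy = 31860 − 36828 = -4968
nΣx² − (Σx)² = 1168926 − 1046529 = 122397; nΣy² − (Σy)² = 1536 − 1296 = 240
r = -4968 / √(122397 × 240) = -4968 / 5419.8967 ≈ -0.917

-0.917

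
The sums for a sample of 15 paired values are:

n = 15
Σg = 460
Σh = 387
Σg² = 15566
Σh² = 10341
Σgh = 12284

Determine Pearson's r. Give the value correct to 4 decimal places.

0.5768

r = (nΣgh − ΣgΣh) / √[(nΣg² − (Σg)²)(nΣh² − (Σh)²)]
Numerator: 15×12284 − 460×387 = 6240
Denominator: √[(233490 − 211600)(155115 − 149769)] = √[21890 × 5346] = 10817.7604
r = 6240 / 10817.7604 ≈ 0.5768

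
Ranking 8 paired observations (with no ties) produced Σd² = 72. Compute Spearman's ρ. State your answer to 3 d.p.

ρ = 1 − 6Σd² / [n(n²−1)] = 1 − 6×72 / (8×63)
  = 1 − 432/504 = 1 − 0.8571 ≈ 0.143

0.143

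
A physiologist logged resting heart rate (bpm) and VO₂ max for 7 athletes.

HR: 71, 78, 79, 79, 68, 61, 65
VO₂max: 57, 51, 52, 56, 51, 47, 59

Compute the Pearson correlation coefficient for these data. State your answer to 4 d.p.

0.1681

n = 7, Σx = 501, Σy = 373, Σx² = 36177, Σy² = 19981, Σxy = 26727
nΣxy − ΣxΣy = 187089 − 186873 = 216
nΣx² − (Σx)² = 253239 − 251001 = 2238; nΣy² − (Σy)² = 139867 − 139129 = 738
r = 216 / √(2238 × 738) = 216 / 1285.1630 ≈ 0.1681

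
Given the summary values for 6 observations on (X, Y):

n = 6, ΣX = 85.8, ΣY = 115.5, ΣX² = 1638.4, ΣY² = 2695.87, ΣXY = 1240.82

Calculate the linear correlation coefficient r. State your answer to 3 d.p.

r = (nΣXY − ΣXΣY) / √[(nΣX² − (ΣX)²)(nΣY² − (ΣY)²)]
Numerator: 6×1240.82 − 85.8×115.5 = -2464.98
Denominator: √[(9830.4 − 7361.64)(16175.22 − 13340.25)] = √[2468.76 × 2834.97] = 2645.5360
r = -2464.98 / 2645.5360 ≈ -0.932

-0.932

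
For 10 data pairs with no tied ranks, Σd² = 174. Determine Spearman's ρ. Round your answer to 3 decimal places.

-0.055

ρ = 1 − 6Σd² / [n(n²−1)] = 1 − 6×174 / (10×99)
  = 1 − 1044/990 = 1 − 1.0545 ≈ -0.055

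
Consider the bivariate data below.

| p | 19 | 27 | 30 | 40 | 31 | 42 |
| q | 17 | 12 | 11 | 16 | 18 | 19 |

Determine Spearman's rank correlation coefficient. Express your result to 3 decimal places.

0.486

Rank p: 1, 2, 3, 5, 4, 6
Rank q: 4, 2, 1, 3, 5, 6
d = rank(p) − rank(q): -3, 0, 2, 2, -1, 0; Σd² = 18
ρ = 1 − 6Σd² / [n(n²−1)] = 1 − 6×18 / (6×35) = 1 − 108/210 ≈ 0.486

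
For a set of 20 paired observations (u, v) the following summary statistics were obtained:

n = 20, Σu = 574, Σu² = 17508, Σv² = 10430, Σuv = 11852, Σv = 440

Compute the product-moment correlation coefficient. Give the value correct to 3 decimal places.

-0.881

r = (nΣuv − ΣuΣv) / √[(nΣu² − (Σu)²)(nΣv² − (Σv)²)]
Numerator: 20×11852 − 574×440 = -15520
Denominator: √[(350160 − 329476)(208600 − 193600)] = √[20684 × 15000] = 17614.1988
r = -15520 / 17614.1988 ≈ -0.881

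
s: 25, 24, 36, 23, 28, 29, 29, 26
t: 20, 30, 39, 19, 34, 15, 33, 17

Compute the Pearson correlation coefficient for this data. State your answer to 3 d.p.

n = 8, Σs = 220, Σt = 207, Σs² = 6168, Σt² = 5941, Σst = 5847
nΣst − ΣsΣt = 46776 − 45540 = 1236
nΣs² − (Σs)² = 49344 − 48400 = 944; nΣt² − (Σt)² = 47528 − 42849 = 4679
r = 1236 / √(944 × 4679) = 1236 / 2101.6603 ≈ 0.588

0.588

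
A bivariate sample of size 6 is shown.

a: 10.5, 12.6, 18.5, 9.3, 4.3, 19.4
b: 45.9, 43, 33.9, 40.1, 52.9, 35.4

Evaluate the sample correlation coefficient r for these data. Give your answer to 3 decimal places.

-0.916

n = 6, Σa = 74.6, Σb = 251.2, Σa² = 1092.6, Σb² = 10764.6, Σab = 2938.06
nΣab − ΣaΣb = 17628.36 − 18739.52 = -1111.16
nΣa² − (Σa)² = 6555.6 − 5565.16 = 990.44; nΣb² − (Σb)² = 64587.6 − 63101.44 = 1486.16
r = -1111.16 / √(990.44 × 1486.16) = -1111.16 / 1213.2404 ≈ -0.916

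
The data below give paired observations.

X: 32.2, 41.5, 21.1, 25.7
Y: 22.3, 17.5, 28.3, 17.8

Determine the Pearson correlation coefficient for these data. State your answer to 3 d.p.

n = 4, ΣX = 120.5, ΣY = 85.9, ΣX² = 3864.79, ΣY² = 1921.27, ΣXY = 2498.9
nΣXY − ΣXΣY = 9995.6 − 10350.95 = -355.35
nΣX² − (ΣX)² = 15459.16 − 14520.25 = 938.91; nΣY² − (ΣY)² = 7685.08 − 7378.81 = 306.27
r = -355.35 / √(938.91 × 306.27) = -355.35 / 536.2462 ≈ -0.663

-0.663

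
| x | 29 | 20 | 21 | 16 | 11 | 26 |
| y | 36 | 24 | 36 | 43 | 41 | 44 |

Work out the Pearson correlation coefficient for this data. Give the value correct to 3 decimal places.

n = 6, Σx = 123, Σy = 224, Σx² = 2735, Σy² = 8634, Σxy = 4563
nΣxy − ΣxΣy = 27378 − 27552 = -174
nΣx² − (Σx)² = 16410 − 15129 = 1281; nΣy² − (Σy)² = 51804 − 50176 = 1628
r = -174 / √(1281 × 1628) = -174 / 1444.1150 ≈ -0.120

-0.120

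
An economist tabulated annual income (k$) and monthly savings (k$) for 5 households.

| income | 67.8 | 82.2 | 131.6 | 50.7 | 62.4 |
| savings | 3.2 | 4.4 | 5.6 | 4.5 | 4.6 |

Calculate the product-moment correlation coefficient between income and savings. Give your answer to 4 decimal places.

n = 5, Σx = 394.7, Σy = 22.3, Σx² = 35136.49, Σy² = 102.37, Σxy = 1830.79
nΣxy − ΣxΣy = 9153.95 − 8801.81 = 352.14
nΣx² − (Σx)² = 175682.45 − 155788.09 = 19894.36; nΣy² − (Σy)² = 511.85 − 497.29 = 14.56
r = 352.14 / √(19894.36 × 14.56) = 352.14 / 538.2025 ≈ 0.6543

0.6543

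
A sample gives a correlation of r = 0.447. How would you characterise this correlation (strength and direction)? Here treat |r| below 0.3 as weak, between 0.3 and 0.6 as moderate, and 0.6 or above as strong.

moderate positive

r = 0.447 > 0 so the relationship is positive.
|r| = 0.447, which falls in the moderate range.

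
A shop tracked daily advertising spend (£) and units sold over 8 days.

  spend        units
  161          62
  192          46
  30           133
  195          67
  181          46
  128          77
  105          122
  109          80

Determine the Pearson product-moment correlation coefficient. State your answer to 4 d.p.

n = 8, Σx = 1101, Σy = 633, Σx² = 173761, Σy² = 57467, Σxy = 75581
nΣxy − ΣxΣy = 604648 − 696933 = -92285
nΣx² − (Σx)² = 1390088 − 1212201 = 177887; nΣy² − (Σy)² = 459736 − 400689 = 59047
r = -92285 / √(177887 × 59047) = -92285 / 102487.5294 ≈ -0.9005

-0.9005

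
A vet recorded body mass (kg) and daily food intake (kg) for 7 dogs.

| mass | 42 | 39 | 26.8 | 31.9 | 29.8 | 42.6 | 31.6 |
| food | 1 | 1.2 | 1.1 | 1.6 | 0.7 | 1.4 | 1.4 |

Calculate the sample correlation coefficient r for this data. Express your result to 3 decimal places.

n = 7, Σx = 243.7, Σy = 8.4, Σx² = 8722.21, Σy² = 10.62, Σxy = 294.06
nΣxy − ΣxΣy = 2058.42 − 2047.08 = 11.34
nΣx² − (Σx)² = 61055.47 − 59389.69 = 1665.78; nΣy² − (Σy)² = 74.34 − 70.56 = 3.78
r = 11.34 / √(1665.78 × 3.78) = 11.34 / 79.3514 ≈ 0.143

0.143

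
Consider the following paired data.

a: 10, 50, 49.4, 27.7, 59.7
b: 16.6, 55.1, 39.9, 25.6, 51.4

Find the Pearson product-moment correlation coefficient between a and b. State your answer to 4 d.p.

n = 5, Σa = 196.8, Σb = 188.6, Σa² = 9371.74, Σb² = 8200.9, Σab = 8669.76
nΣab − ΣaΣb = 43348.8 − 37116.48 = 6232.32
nΣa² − (Σa)² = 46858.7 − 38730.24 = 8128.46; nΣb² − (Σb)² = 41004.5 − 35569.96 = 5434.54
r = 6232.32 / √(8128.46 × 5434.54) = 6232.32 / 6646.3856 ≈ 0.9377

0.9377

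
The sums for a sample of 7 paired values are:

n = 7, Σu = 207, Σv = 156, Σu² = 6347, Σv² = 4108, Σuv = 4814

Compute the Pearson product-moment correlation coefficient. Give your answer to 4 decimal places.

r = (nΣuv − ΣuΣv) / √[(nΣu² − (Σu)²)(nΣv² − (Σv)²)]
Numerator: 7×4814 − 207×156 = 1406
Denominator: √[(44429 − 42849)(28756 − 24336)] = √[1580 × 4420] = 2642.6502
r = 1406 / 2642.6502 ≈ 0.5320

0.5320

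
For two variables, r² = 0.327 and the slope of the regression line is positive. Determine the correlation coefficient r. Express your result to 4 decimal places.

0.5718

|r| = √0.327 = 0.5718
The association is positive, so r = 0.5718.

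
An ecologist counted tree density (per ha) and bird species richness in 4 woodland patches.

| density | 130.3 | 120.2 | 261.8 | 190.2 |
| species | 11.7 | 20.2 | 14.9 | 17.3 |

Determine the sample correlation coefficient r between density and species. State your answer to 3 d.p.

n = 4, Σx = 702.5, Σy = 64.1, Σx² = 136141.41, Σy² = 1066.23, Σxy = 11143.83
nΣxy − ΣxΣy = 44575.32 − 45030.25 = -454.93
nΣx² − (Σx)² = 544565.64 − 493506.25 = 51059.39; nΣy² − (Σy)² = 4264.92 − 4108.81 = 156.11
r = -454.93 / √(51059.39 × 156.11) = -454.93 / 2823.2749 ≈ -0.161

-0.161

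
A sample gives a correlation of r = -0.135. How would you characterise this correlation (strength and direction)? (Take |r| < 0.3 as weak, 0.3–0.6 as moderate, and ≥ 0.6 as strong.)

weak negative

r = -0.135 < 0 so the relationship is negative.
|r| = 0.135, which falls in the weak range.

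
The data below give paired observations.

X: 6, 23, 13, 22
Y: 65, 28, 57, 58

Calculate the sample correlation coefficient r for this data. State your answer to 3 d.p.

n = 4, ΣX = 64, ΣY = 208, ΣX² = 1218, ΣY² = 11622, ΣXY = 3051
nΣXY − ΣXΣY = 12204 − 13312 = -1108
nΣX² − (ΣX)² = 4872 − 4096 = 776; nΣY² − (ΣY)² = 46488 − 43264 = 3224
r = -1108 / √(776 × 3224) = -1108 / 1581.7155 ≈ -0.701

-0.701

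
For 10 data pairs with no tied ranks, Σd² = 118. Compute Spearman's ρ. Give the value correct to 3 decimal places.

0.285

ρ = 1 − 6Σd² / [n(n²−1)] = 1 − 6×118 / (10×99)
  = 1 − 708/990 = 1 − 0.7152 ≈ 0.285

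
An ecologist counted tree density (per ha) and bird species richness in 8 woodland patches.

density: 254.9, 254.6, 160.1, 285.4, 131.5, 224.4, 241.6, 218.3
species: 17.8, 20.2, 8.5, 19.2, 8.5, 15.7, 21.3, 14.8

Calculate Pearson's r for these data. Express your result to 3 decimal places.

0.920

n = 8, Σx = 1770.8, Σy = 126, Σx² = 410553.4, Σy² = 2157.24, Σxy = 29538.42
nΣxy − ΣxΣy = 236307.36 − 223120.8 = 13186.56
nΣx² − (Σx)² = 3284427.2 − 3135732.64 = 148694.56; nΣy² − (Σy)² = 17257.92 − 15876 = 1381.92
r = 13186.56 / √(148694.56 × 1381.92) = 13186.56 / 14334.7126 ≈ 0.920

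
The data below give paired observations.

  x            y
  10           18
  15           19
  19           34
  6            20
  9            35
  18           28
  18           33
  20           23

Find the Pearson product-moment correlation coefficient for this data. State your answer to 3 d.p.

n = 8, Σx = 115, Σy = 210, Σx² = 1851, Σy² = 5868, Σxy = 3104
nΣxy − ΣxΣy = 24832 − 24150 = 682
nΣx² − (Σx)² = 14808 − 13225 = 1583; nΣy² − (Σy)² = 46944 − 44100 = 2844
r = 682 / √(1583 × 2844) = 682 / 2121.8039 ≈ 0.321

0.321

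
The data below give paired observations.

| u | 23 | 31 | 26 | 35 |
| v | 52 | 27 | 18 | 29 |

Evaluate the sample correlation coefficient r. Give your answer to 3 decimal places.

n = 4, Σu = 115, Σv = 126, Σu² = 3391, Σv² = 4598, Σuv = 3516
nΣuv − ΣuΣv = 14064 − 14490 = -426
nΣu² − (Σu)² = 13564 − 13225 = 339; nΣv² − (Σv)² = 18392 − 15876 = 2516
r = -426 / √(339 × 2516) = -426 / 923.5388 ≈ -0.461

-0.461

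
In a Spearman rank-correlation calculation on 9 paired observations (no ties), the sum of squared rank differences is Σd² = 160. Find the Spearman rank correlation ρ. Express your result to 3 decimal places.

-0.333

ρ = 1 − 6Σd² / [n(n²−1)] = 1 − 6×160 / (9×80)
  = 1 − 960/720 = 1 − 1.3333 ≈ -0.333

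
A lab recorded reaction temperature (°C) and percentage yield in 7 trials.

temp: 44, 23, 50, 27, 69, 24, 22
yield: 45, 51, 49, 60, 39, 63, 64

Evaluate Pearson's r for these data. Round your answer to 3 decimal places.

n = 7, Σx = 259, Σy = 371, Σx² = 11515, Σy² = 20213, Σxy = 12834
nΣxy − ΣxΣy = 89838 − 96089 = -6251
nΣx² − (Σx)² = 80605 − 67081 = 13524; nΣy² − (Σy)² = 141491 − 137641 = 3850
r = -6251 / √(13524 × 3850) = -6251 / 7215.7744 ≈ -0.866

-0.866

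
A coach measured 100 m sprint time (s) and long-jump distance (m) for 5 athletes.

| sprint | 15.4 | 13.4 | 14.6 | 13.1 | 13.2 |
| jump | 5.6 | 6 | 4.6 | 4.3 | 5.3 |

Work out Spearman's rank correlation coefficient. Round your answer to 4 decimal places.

0.5000

Rank sprint: 5, 3, 4, 1, 2
Rank jump: 4, 5, 2, 1, 3
d = rank(sprint) − rank(jump): 1, -2, 2, 0, -1; Σd² = 10
ρ = 1 − 6Σd² / [n(n²−1)] = 1 − 6×10 / (5×24) = 1 − 60/120 ≈ 0.5000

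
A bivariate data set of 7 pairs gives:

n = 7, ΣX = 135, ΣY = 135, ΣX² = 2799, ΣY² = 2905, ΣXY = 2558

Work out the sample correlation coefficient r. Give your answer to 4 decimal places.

-0.1878

r = (nΣXY − ΣXΣY) / √[(nΣX² − (ΣX)²)(nΣY² − (ΣY)²)]
Numerator: 7×2558 − 135×135 = -319
Denominator: √[(19593 − 18225)(20335 − 18225)] = √[1368 × 2110] = 1698.9644
r = -319 / 1698.9644 ≈ -0.1878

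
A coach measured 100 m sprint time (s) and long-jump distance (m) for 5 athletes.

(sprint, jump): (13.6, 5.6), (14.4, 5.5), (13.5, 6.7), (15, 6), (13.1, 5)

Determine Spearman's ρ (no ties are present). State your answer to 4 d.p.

Rank sprint: 3, 4, 2, 5, 1
Rank jump: 3, 2, 5, 4, 1
d = rank(sprint) − rank(jump): 0, 2, -3, 1, 0; Σd² = 14
ρ = 1 − 6Σd² / [n(n²−1)] = 1 − 6×14 / (5×24) = 1 − 84/120 ≈ 0.3000

0.3000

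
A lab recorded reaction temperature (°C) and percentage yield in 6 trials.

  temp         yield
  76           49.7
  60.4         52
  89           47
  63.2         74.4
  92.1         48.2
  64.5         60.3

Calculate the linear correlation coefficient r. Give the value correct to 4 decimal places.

n = 6, Σx = 445.2, Σy = 331.6, Σx² = 33982.06, Σy² = 18877.78, Σxy = 24131.65
nΣxy − ΣxΣy = 144789.9 − 147628.32 = -2838.42
nΣx² − (Σx)² = 203892.36 − 198203.04 = 5689.32; nΣy² − (Σy)² = 113266.68 − 109958.56 = 3308.12
r = -2838.42 / √(5689.32 × 3308.12) = -2838.42 / 4338.3123 ≈ -0.6543

-0.6543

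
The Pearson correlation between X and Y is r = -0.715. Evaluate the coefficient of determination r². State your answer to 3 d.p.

r² = (-0.715)² = 0.511

0.511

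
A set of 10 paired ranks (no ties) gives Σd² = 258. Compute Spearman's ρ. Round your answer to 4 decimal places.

-0.5636

ρ = 1 − 6Σd² / [n(n²−1)] = 1 − 6×258 / (10×99)
  = 1 − 1548/990 = 1 − 1.56364 ≈ -0.5636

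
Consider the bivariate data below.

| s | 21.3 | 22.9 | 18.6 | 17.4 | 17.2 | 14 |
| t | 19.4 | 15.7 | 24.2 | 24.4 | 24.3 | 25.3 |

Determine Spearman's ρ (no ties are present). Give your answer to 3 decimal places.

Rank s: 5, 6, 4, 3, 2, 1
Rank t: 2, 1, 3, 5, 4, 6
d = rank(s) − rank(t): 3, 5, 1, -2, -2, -5; Σd² = 68
ρ = 1 − 6Σd² / [n(n²−1)] = 1 − 6×68 / (6×35) = 1 − 408/210 ≈ -0.943

-0.943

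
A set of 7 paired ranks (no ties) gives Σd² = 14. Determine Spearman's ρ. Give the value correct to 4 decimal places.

ρ = 1 − 6Σd² / [n(n²−1)] = 1 − 6×14 / (7×48)
  = 1 − 84/336 = 1 − 0.25000 ≈ 0.7500

0.7500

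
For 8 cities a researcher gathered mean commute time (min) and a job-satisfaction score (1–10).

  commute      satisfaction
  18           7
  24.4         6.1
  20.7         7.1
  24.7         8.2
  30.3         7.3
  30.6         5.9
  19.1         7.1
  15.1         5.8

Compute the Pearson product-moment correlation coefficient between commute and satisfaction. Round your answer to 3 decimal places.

0.100

n = 8, Σx = 182.9, Σy = 54.5, Σx² = 4405.21, Σy² = 376.01, Σxy = 1249.27
nΣxy − ΣxΣy = 9994.16 − 9968.05 = 26.11
nΣx² − (Σx)² = 35241.68 − 33452.41 = 1789.27; nΣy² − (Σy)² = 3008.08 − 2970.25 = 37.83
r = 26.11 / √(1789.27 × 37.83) = 26.11 / 260.1693 ≈ 0.100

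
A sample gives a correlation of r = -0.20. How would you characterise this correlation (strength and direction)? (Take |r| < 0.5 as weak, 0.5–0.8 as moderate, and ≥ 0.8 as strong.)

r = -0.20 < 0 so the relationship is negative.
|r| = 0.20, which falls in the weak range.

weak negative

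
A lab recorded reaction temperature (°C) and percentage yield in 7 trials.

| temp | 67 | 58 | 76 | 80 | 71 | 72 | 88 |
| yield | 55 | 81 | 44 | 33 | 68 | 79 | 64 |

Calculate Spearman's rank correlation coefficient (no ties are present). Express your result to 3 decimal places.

Rank temp: 2, 1, 5, 6, 3, 4, 7
Rank yield: 3, 7, 2, 1, 5, 6, 4
d = rank(temp) − rank(yield): -1, -6, 3, 5, -2, -2, 3; Σd² = 88
ρ = 1 − 6Σd² / [n(n²−1)] = 1 − 6×88 / (7×48) = 1 − 528/336 ≈ -0.571

-0.571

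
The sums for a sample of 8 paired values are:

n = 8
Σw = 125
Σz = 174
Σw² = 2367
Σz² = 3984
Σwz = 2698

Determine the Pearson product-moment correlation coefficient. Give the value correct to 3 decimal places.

r = (nΣwz − ΣwΣz) / √[(nΣw² − (Σw)²)(nΣz² − (Σz)²)]
Numerator: 8×2698 − 125×174 = -166
Denominator: √[(18936 − 15625)(31872 − 30276)] = √[3311 × 1596] = 2298.7727
r = -166 / 2298.7727 ≈ -0.072

-0.072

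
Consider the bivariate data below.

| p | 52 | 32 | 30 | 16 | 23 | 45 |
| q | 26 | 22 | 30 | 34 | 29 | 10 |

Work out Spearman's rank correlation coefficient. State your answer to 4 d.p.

-0.7714

Rank p: 6, 4, 3, 1, 2, 5
Rank q: 3, 2, 5, 6, 4, 1
d = rank(p) − rank(q): 3, 2, -2, -5, -2, 4; Σd² = 62
ρ = 1 − 6Σd² / [n(n²−1)] = 1 − 6×62 / (6×35) = 1 − 372/210 ≈ -0.7714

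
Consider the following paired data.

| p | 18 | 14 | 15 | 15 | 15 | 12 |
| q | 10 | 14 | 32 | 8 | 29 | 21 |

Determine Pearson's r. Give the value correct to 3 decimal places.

n = 6, Σp = 89, Σq = 114, Σp² = 1339, Σq² = 2666, Σpq = 1663
nΣpq − ΣpΣq = 9978 − 10146 = -168
nΣp² − (Σp)² = 8034 − 7921 = 113; nΣq² − (Σq)² = 15996 − 12996 = 3000
r = -168 / √(113 × 3000) = -168 / 582.2371 ≈ -0.289

-0.289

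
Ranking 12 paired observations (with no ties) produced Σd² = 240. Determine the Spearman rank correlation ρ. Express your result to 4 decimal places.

0.1608

ρ = 1 − 6Σd² / [n(n²−1)] = 1 − 6×240 / (12×143)
  = 1 − 1440/1716 = 1 − 0.83916 ≈ 0.1608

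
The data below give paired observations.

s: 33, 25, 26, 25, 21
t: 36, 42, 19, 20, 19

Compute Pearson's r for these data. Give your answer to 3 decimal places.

n = 5, Σs = 130, Σt = 136, Σs² = 3456, Σt² = 4182, Σst = 3631
nΣst − ΣsΣt = 18155 − 17680 = 475
nΣs² − (Σs)² = 17280 − 16900 = 380; nΣt² − (Σt)² = 20910 − 18496 = 2414
r = 475 / √(380 × 2414) = 475 / 957.7682 ≈ 0.496

0.496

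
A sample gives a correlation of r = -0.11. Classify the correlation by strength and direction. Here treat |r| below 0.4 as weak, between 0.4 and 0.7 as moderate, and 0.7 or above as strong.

r = -0.11 < 0 so the relationship is negative.
|r| = 0.11, which falls in the weak range.

weak negative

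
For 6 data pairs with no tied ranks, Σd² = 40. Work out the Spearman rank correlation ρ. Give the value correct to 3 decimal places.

ρ = 1 − 6Σd² / [n(n²−1)] = 1 − 6×40 / (6×35)
  = 1 − 240/210 = 1 − 1.1429 ≈ -0.143

-0.143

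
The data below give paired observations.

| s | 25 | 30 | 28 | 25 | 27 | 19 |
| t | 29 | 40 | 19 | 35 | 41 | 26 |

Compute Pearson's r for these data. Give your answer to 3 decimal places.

n = 6, Σs = 154, Σt = 190, Σs² = 4024, Σt² = 6384, Σst = 4933
nΣst − ΣsΣt = 29598 − 29260 = 338
nΣs² − (Σs)² = 24144 − 23716 = 428; nΣt² − (Σt)² = 38304 − 36100 = 2204
r = 338 / √(428 × 2204) = 338 / 971.2425 ≈ 0.348

0.348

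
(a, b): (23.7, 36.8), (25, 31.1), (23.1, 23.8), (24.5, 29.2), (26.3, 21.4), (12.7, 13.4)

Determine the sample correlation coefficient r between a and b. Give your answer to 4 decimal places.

n = 6, Σa = 135.3, Σb = 155.7, Σa² = 3173.53, Σb² = 4378.05, Σab = 3647.84
nΣab − ΣaΣb = 21887.04 − 21066.21 = 820.83
nΣa² − (Σa)² = 19041.18 − 18306.09 = 735.09; nΣb² − (Σb)² = 26268.3 − 24242.49 = 2025.81
r = 820.83 / √(735.09 × 2025.81) = 820.83 / 1220.3084 ≈ 0.6726

0.6726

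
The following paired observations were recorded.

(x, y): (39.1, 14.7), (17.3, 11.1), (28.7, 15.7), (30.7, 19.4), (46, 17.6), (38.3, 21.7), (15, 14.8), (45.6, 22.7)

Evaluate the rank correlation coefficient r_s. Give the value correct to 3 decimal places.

0.524

Rank x: 6, 2, 3, 4, 8, 5, 1, 7
Rank y: 2, 1, 4, 6, 5, 7, 3, 8
d = rank(x) − rank(y): 4, 1, -1, -2, 3, -2, -2, -1; Σd² = 40
ρ = 1 − 6Σd² / [n(n²−1)] = 1 − 6×40 / (8×63) = 1 − 240/504 ≈ 0.524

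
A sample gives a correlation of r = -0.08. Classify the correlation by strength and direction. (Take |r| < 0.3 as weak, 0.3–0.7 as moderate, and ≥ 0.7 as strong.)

r = -0.08 < 0 so the relationship is negative.
|r| = 0.08, which falls in the weak range.

weak negative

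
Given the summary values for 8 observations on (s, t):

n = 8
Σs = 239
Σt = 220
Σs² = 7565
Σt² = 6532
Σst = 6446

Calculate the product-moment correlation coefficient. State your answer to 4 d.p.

-0.2795

r = (nΣst − ΣsΣt) / √[(nΣs² − (Σs)²)(nΣt² − (Σt)²)]
Numerator: 8×6446 − 239×220 = -1012
Denominator: √[(60520 − 57121)(52256 − 48400)] = √[3399 × 3856] = 3620.2961
r = -1012 / 3620.2961 ≈ -0.2795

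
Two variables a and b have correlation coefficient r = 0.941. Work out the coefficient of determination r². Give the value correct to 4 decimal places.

r² = (0.941)² = 0.8855

0.8855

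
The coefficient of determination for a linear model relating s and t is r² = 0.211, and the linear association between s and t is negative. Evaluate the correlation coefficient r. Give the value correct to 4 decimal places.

-0.4593

|r| = √0.211 = 0.4593
The association is negative, so r = −0.4593.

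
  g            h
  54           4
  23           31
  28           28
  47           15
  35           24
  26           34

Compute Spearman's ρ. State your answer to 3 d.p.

-0.943

Rank g: 6, 1, 3, 5, 4, 2
Rank h: 1, 5, 4, 2, 3, 6
d = rank(g) − rank(h): 5, -4, -1, 3, 1, -4; Σd² = 68
ρ = 1 − 6Σd² / [n(n²−1)] = 1 − 6×68 / (6×35) = 1 − 408/210 ≈ -0.943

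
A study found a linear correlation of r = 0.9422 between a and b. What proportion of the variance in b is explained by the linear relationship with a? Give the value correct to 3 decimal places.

0.888

r² = (0.9422)² = 0.888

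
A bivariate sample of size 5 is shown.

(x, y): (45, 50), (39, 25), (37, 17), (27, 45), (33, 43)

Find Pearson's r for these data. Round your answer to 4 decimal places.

-0.0733

n = 5, Σx = 181, Σy = 180, Σx² = 6733, Σy² = 7288, Σxy = 6488
nΣxy − ΣxΣy = 32440 − 32580 = -140
nΣx² − (Σx)² = 33665 − 32761 = 904; nΣy² − (Σy)² = 36440 − 32400 = 4040
r = -140 / √(904 × 4040) = -140 / 1911.0625 ≈ -0.0733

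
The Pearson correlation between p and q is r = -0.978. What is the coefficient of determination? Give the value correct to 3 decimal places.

0.956

r² = (-0.978)² = 0.956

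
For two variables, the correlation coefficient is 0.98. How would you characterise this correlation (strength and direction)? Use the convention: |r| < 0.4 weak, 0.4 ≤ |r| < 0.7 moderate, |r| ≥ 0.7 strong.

r = 0.98 > 0 so the relationship is positive.
|r| = 0.98, which falls in the strong range.

strong positive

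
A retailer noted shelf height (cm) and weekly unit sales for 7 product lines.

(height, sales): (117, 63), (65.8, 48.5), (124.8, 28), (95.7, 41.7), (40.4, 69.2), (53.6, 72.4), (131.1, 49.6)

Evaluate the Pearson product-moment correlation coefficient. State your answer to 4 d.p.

-0.6303

n = 7, Σx = 628.4, Σy = 372.4, Σx² = 64444.5, Σy² = 21334.7, Σxy = 31226.27
nΣxy − ΣxΣy = 218583.89 − 234016.16 = -15432.27
nΣx² − (Σx)² = 451111.5 − 394886.56 = 56224.94; nΣy² − (Σy)² = 149342.9 − 138681.76 = 10661.14
r = -15432.27 / √(56224.94 × 10661.14) = -15432.27 / 24483.0953 ≈ -0.6303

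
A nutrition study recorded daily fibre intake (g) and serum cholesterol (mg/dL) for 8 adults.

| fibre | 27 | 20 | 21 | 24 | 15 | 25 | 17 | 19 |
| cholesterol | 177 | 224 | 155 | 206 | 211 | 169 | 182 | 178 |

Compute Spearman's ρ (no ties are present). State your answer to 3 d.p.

Rank fibre: 8, 4, 5, 6, 1, 7, 2, 3
Rank cholesterol: 3, 8, 1, 6, 7, 2, 5, 4
d = rank(fibre) − rank(cholesterol): 5, -4, 4, 0, -6, 5, -3, -1; Σd² = 128
ρ = 1 − 6Σd² / [n(n²−1)] = 1 − 6×128 / (8×63) = 1 − 768/504 ≈ -0.524

-0.524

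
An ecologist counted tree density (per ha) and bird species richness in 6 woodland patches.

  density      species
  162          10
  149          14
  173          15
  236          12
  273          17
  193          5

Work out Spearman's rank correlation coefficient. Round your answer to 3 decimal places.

Rank density: 2, 1, 3, 5, 6, 4
Rank species: 2, 4, 5, 3, 6, 1
d = rank(density) − rank(species): 0, -3, -2, 2, 0, 3; Σd² = 26
ρ = 1 − 6Σd² / [n(n²−1)] = 1 − 6×26 / (6×35) = 1 − 156/210 ≈ 0.257

0.257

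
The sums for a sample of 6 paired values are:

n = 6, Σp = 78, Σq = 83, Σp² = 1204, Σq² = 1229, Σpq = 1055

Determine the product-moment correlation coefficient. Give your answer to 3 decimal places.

r = (nΣpq − ΣpΣq) / √[(nΣp² − (Σp)²)(nΣq² − (Σq)²)]
Numerator: 6×1055 − 78×83 = -144
Denominator: √[(7224 − 6084)(7374 − 6889)] = √[1140 × 485] = 743.5725
r = -144 / 743.5725 ≈ -0.194

-0.194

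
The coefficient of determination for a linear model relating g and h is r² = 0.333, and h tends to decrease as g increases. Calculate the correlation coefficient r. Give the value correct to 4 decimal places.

|r| = √0.333 = 0.5771
The association is negative, so r = −0.5771.

-0.5771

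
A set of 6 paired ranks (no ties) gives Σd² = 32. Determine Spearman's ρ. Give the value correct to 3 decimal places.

ρ = 1 − 6Σd² / [n(n²−1)] = 1 − 6×32 / (6×35)
  = 1 − 192/210 = 1 − 0.9143 ≈ 0.086

0.086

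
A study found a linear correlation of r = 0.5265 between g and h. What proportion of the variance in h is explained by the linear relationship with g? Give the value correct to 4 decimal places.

r² = (0.5265)² = 0.2772

0.2772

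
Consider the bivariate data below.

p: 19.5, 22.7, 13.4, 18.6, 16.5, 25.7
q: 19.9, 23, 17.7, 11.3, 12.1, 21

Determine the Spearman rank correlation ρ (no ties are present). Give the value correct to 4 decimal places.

Rank p: 4, 5, 1, 3, 2, 6
Rank q: 4, 6, 3, 1, 2, 5
d = rank(p) − rank(q): 0, -1, -2, 2, 0, 1; Σd² = 10
ρ = 1 − 6Σd² / [n(n²−1)] = 1 − 6×10 / (6×35) = 1 − 60/210 ≈ 0.7143

0.7143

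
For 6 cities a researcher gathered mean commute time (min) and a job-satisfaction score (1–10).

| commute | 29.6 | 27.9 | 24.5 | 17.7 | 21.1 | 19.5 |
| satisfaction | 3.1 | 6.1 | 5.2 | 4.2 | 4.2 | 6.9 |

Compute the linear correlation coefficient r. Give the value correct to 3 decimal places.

n = 6, Σx = 140.3, Σy = 29.7, Σx² = 3393.57, Σy² = 156.75, Σxy = 686.86
nΣxy − ΣxΣy = 4121.16 − 4166.91 = -45.75
nΣx² − (Σx)² = 20361.42 − 19684.09 = 677.33; nΣy² − (Σy)² = 940.5 − 882.09 = 58.41
r = -45.75 / √(677.33 × 58.41) = -45.75 / 198.9041 ≈ -0.230

-0.230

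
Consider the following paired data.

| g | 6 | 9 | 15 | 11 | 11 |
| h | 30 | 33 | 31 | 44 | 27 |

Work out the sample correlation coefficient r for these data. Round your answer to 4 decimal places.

n = 5, Σg = 52, Σh = 165, Σg² = 584, Σh² = 5615, Σgh = 1723
nΣgh − ΣgΣh = 8615 − 8580 = 35
nΣg² − (Σg)² = 2920 − 2704 = 216; nΣh² − (Σh)² = 28075 − 27225 = 850
r = 35 / √(216 × 850) = 35 / 428.4857 ≈ 0.0817

0.0817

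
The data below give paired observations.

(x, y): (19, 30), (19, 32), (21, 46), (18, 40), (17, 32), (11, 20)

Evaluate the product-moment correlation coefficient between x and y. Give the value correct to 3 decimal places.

n = 6, Σx = 105, Σy = 200, Σx² = 1897, Σy² = 7064, Σxy = 3628
nΣxy − ΣxΣy = 21768 − 21000 = 768
nΣx² − (Σx)² = 11382 − 11025 = 357; nΣy² − (Σy)² = 42384 − 40000 = 2384
r = 768 / √(357 × 2384) = 768 / 922.5443 ≈ 0.832

0.832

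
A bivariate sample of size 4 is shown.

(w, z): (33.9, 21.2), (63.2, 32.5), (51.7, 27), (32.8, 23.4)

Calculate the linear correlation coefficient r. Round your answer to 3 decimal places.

n = 4, Σw = 181.6, Σz = 104.1, Σw² = 8892.18, Σz² = 2782.25, Σwz = 4936.1
nΣwz − ΣwΣz = 19744.4 − 18904.56 = 839.84
nΣw² − (Σw)² = 35568.72 − 32978.56 = 2590.16; nΣz² − (Σz)² = 11129 − 10836.81 = 292.19
r = 839.84 / √(2590.16 × 292.19) = 839.84 / 869.9534 ≈ 0.965

0.965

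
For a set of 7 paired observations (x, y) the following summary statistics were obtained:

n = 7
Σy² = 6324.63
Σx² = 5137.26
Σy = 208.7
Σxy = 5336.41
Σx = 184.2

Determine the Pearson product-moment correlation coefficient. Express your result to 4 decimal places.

r = (nΣxy − ΣxΣy) / √[(nΣx² − (Σx)²)(nΣy² − (Σy)²)]
Numerator: 7×5336.41 − 184.2×208.7 = -1087.67
Denominator: √[(35960.82 − 33929.64)(44272.41 − 43555.69)] = √[2031.18 × 716.72] = 1206.5601
r = -1087.67 / 1206.5601 ≈ -0.9015

-0.9015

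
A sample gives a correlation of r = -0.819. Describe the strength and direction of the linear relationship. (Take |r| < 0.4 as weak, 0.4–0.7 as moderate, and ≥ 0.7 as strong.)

r = -0.819 < 0 so the relationship is negative.
|r| = 0.819, which falls in the strong range.

strong negative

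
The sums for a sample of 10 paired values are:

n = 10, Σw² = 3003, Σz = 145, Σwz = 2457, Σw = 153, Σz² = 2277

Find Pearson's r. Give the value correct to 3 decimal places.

0.702

r = (nΣwz − ΣwΣz) / √[(nΣw² − (Σw)²)(nΣz² − (Σz)²)]
Numerator: 10×2457 − 153×145 = 2385
Denominator: √[(30030 − 23409)(22770 − 21025)] = √[6621 × 1745] = 3399.0653
r = 2385 / 3399.0653 ≈ 0.702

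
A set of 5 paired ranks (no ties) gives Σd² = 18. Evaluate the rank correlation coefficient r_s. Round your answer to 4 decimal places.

0.1000

ρ = 1 − 6Σd² / [n(n²−1)] = 1 − 6×18 / (5×24)
  = 1 − 108/120 = 1 − 0.90000 ≈ 0.1000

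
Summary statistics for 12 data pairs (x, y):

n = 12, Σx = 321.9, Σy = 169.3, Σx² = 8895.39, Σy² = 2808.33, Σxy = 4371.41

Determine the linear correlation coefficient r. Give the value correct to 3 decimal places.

-0.514

r = (nΣxy − ΣxΣy) / √[(nΣx² − (Σx)²)(nΣy² − (Σy)²)]
Numerator: 12×4371.41 − 321.9×169.3 = -2040.75
Denominator: √[(106744.68 − 103619.61)(33699.96 − 28662.49)] = √[3125.07 × 5037.47] = 3967.6752
r = -2040.75 / 3967.6752 ≈ -0.514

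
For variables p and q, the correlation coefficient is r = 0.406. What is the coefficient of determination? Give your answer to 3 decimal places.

0.165

r² = (0.406)² = 0.165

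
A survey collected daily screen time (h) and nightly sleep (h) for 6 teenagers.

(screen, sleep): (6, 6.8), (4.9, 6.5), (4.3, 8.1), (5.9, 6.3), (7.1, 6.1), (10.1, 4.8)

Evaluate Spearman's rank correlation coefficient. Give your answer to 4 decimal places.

Rank screen: 4, 2, 1, 3, 5, 6
Rank sleep: 5, 4, 6, 3, 2, 1
d = rank(screen) − rank(sleep): -1, -2, -5, 0, 3, 5; Σd² = 64
ρ = 1 − 6Σd² / [n(n²−1)] = 1 − 6×64 / (6×35) = 1 − 384/210 ≈ -0.8286

-0.8286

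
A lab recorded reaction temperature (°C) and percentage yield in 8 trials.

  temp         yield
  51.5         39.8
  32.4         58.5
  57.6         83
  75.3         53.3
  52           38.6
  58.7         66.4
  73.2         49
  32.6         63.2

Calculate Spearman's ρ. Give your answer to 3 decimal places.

0.000

Rank temp: 3, 1, 5, 8, 4, 6, 7, 2
Rank yield: 2, 5, 8, 4, 1, 7, 3, 6
d = rank(temp) − rank(yield): 1, -4, -3, 4, 3, -1, 4, -4; Σd² = 84
ρ = 1 − 6Σd² / [n(n²−1)] = 1 − 6×84 / (8×63) = 1 − 504/504 ≈ 0.000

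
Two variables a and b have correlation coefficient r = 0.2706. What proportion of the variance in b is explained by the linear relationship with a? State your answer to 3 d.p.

r² = (0.2706)² = 0.073

0.073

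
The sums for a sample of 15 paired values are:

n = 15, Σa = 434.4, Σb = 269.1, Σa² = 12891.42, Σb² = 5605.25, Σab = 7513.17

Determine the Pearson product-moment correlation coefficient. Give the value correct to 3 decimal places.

-0.569

r = (nΣab − ΣaΣb) / √[(nΣa² − (Σa)²)(nΣb² − (Σb)²)]
Numerator: 15×7513.17 − 434.4×269.1 = -4199.49
Denominator: √[(193371.3 − 188703.36)(84078.75 − 72414.81)] = √[4667.94 × 11663.94] = 7378.7920
r = -4199.49 / 7378.7920 ≈ -0.569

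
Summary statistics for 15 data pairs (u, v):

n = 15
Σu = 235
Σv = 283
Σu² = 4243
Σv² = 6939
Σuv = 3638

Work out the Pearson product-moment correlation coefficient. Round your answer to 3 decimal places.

-0.840

r = (nΣuv − ΣuΣv) / √[(nΣu² − (Σu)²)(nΣv² − (Σv)²)]
Numerator: 15×3638 − 235×283 = -11935
Denominator: √[(63645 − 55225)(104085 − 80089)] = √[8420 × 23996] = 14214.2998
r = -11935 / 14214.2998 ≈ -0.840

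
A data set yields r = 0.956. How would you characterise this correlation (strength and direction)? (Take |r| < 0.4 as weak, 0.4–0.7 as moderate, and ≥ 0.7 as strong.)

r = 0.956 > 0 so the relationship is positive.
|r| = 0.956, which falls in the strong range.

strong positive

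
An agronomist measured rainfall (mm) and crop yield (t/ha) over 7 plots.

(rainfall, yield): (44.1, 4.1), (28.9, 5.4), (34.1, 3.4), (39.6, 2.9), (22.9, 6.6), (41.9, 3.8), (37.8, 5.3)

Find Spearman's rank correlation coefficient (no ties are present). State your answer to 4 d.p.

Rank rainfall: 7, 2, 3, 5, 1, 6, 4
Rank yield: 4, 6, 2, 1, 7, 3, 5
d = rank(rainfall) − rank(yield): 3, -4, 1, 4, -6, 3, -1; Σd² = 88
ρ = 1 − 6Σd² / [n(n²−1)] = 1 − 6×88 / (7×48) = 1 − 528/336 ≈ -0.5714

-0.5714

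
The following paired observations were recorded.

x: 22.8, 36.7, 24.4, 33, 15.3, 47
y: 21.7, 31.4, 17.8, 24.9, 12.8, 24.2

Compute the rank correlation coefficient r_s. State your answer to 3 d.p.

Rank x: 2, 5, 3, 4, 1, 6
Rank y: 3, 6, 2, 5, 1, 4
d = rank(x) − rank(y): -1, -1, 1, -1, 0, 2; Σd² = 8
ρ = 1 − 6Σd² / [n(n²−1)] = 1 − 6×8 / (6×35) = 1 − 48/210 ≈ 0.771

0.771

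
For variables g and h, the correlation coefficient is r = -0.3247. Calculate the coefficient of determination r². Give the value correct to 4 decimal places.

0.1054

r² = (-0.3247)² = 0.1054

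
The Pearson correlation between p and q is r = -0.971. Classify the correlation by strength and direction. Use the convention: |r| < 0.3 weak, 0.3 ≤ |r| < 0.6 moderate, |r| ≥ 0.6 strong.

strong negative

r = -0.971 < 0 so the relationship is negative.
|r| = 0.971, which falls in the strong range.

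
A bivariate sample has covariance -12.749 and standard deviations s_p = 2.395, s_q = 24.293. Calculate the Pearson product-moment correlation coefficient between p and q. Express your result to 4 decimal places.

-0.2191

r = Cov(p,q) / (s_p · s_q) = -12.749 / (2.395 × 24.293)
  = -12.749 / 58.1817 ≈ -0.2191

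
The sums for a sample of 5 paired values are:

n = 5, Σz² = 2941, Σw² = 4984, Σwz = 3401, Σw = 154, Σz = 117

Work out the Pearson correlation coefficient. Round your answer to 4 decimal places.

-0.9159

r = (nΣwz − ΣwΣz) / √[(nΣw² − (Σw)²)(nΣz² − (Σz)²)]
Numerator: 5×3401 − 154×117 = -1013
Denominator: √[(24920 − 23716)(14705 − 13689)] = √[1204 × 1016] = 1106.0127
r = -1013 / 1106.0127 ≈ -0.9159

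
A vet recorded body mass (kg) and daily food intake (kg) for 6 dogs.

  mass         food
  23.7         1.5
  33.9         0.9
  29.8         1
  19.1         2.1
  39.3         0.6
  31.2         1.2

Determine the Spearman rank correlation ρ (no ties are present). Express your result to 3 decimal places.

Rank mass: 2, 5, 3, 1, 6, 4
Rank food: 5, 2, 3, 6, 1, 4
d = rank(mass) − rank(food): -3, 3, 0, -5, 5, 0; Σd² = 68
ρ = 1 − 6Σd² / [n(n²−1)] = 1 − 6×68 / (6×35) = 1 − 408/210 ≈ -0.943

-0.943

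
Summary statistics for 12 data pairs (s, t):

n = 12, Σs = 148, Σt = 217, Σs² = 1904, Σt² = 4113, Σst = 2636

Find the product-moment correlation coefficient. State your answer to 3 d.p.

-0.331

r = (nΣst − ΣsΣt) / √[(nΣs² − (Σs)²)(nΣt² − (Σt)²)]
Numerator: 12×2636 − 148×217 = -484
Denominator: √[(22848 − 21904)(49356 − 47089)] = √[944 × 2267] = 1462.8903
r = -484 / 1462.8903 ≈ -0.331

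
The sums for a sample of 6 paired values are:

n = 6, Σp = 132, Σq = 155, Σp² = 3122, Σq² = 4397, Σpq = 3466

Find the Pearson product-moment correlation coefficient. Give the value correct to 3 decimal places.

0.191

r = (nΣpq − ΣpΣq) / √[(nΣp² − (Σp)²)(nΣq² − (Σq)²)]
Numerator: 6×3466 − 132×155 = 336
Denominator: √[(18732 − 17424)(26382 − 24025)] = √[1308 × 2357] = 1755.8348
r = 336 / 1755.8348 ≈ 0.191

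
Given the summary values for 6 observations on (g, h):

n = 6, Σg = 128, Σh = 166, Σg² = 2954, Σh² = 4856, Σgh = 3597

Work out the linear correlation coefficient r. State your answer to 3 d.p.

r = (nΣgh − ΣgΣh) / √[(nΣg² − (Σg)²)(nΣh² − (Σh)²)]
Numerator: 6×3597 − 128×166 = 334
Denominator: √[(17724 − 16384)(29136 − 27556)] = √[1340 × 1580] = 1455.0601
r = 334 / 1455.0601 ≈ 0.230

0.230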